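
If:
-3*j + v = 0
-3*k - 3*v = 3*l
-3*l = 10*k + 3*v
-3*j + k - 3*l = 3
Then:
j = 1/2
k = 0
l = -3/2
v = 3/2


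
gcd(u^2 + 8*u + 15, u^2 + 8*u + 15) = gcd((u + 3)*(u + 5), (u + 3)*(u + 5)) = u^2 + 8*u + 15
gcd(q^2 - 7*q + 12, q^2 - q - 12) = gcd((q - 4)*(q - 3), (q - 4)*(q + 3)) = q - 4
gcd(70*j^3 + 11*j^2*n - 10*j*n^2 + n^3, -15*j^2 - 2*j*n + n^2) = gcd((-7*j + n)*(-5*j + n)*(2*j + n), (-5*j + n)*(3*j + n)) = 5*j - n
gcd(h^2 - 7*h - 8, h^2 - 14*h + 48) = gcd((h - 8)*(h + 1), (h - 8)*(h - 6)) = h - 8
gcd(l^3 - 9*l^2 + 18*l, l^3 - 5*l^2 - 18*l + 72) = l^2 - 9*l + 18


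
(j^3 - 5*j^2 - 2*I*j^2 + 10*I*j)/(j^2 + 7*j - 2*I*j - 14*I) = j*(j - 5)/(j + 7)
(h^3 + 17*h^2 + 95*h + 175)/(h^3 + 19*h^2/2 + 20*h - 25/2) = 2*(h + 7)/(2*h - 1)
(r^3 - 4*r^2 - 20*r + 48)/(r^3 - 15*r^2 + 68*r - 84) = (r + 4)/(r - 7)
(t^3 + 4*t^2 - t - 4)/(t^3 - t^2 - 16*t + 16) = (t + 1)/(t - 4)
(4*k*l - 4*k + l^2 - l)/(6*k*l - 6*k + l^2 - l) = (4*k + l)/(6*k + l)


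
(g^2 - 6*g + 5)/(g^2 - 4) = (g^2 - 6*g + 5)/(g^2 - 4)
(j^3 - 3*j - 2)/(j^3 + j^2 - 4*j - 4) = (j + 1)/(j + 2)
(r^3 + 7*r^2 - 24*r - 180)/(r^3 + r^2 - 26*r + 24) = (r^2 + r - 30)/(r^2 - 5*r + 4)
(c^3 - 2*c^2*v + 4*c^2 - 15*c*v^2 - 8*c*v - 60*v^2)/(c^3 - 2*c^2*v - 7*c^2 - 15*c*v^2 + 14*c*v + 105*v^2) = (c + 4)/(c - 7)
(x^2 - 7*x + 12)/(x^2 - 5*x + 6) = (x - 4)/(x - 2)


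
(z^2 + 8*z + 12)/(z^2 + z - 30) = (z + 2)/(z - 5)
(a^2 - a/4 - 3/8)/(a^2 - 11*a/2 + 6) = (8*a^2 - 2*a - 3)/(4*(2*a^2 - 11*a + 12))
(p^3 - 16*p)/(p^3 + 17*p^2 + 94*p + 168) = p*(p - 4)/(p^2 + 13*p + 42)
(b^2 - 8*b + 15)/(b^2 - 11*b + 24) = (b - 5)/(b - 8)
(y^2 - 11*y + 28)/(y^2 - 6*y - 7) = (y - 4)/(y + 1)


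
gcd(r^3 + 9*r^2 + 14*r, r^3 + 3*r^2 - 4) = r + 2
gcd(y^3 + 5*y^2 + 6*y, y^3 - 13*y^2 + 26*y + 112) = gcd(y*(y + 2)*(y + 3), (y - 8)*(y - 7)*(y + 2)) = y + 2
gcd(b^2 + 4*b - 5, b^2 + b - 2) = b - 1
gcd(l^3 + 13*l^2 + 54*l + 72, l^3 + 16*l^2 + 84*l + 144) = l^2 + 10*l + 24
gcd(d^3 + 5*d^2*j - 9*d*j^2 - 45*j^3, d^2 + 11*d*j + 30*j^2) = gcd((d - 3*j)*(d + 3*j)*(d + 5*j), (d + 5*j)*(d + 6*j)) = d + 5*j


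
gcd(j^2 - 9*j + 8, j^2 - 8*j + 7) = j - 1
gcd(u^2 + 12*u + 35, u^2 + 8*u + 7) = u + 7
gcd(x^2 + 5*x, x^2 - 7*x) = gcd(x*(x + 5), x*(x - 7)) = x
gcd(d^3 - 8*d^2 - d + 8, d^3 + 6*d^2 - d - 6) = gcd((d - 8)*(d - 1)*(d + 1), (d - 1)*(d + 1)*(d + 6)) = d^2 - 1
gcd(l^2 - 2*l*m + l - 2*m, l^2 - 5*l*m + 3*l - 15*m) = 1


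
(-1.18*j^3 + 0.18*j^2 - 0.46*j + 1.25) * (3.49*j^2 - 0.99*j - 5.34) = -4.1182*j^5 + 1.7964*j^4 + 4.5176*j^3 + 3.8567*j^2 + 1.2189*j - 6.675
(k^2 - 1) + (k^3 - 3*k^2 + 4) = k^3 - 2*k^2 + 3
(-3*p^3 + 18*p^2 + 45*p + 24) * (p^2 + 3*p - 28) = -3*p^5 + 9*p^4 + 183*p^3 - 345*p^2 - 1188*p - 672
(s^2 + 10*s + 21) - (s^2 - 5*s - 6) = 15*s + 27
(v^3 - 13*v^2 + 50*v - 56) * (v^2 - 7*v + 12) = v^5 - 20*v^4 + 153*v^3 - 562*v^2 + 992*v - 672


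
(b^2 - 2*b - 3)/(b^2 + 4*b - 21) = (b + 1)/(b + 7)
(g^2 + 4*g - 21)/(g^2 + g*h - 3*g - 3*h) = (g + 7)/(g + h)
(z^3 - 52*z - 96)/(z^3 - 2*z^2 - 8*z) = (z^2 - 2*z - 48)/(z*(z - 4))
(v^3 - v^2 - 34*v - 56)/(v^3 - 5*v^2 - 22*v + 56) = (v + 2)/(v - 2)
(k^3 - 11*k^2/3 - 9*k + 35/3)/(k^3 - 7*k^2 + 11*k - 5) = (k + 7/3)/(k - 1)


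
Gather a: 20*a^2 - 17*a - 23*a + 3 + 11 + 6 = 20*a^2 - 40*a + 20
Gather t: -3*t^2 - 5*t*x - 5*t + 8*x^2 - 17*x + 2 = -3*t^2 + t*(-5*x - 5) + 8*x^2 - 17*x + 2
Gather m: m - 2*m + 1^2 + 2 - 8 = -m - 5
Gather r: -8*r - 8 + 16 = 8 - 8*r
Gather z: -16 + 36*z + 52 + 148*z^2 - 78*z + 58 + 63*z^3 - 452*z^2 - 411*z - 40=63*z^3 - 304*z^2 - 453*z + 54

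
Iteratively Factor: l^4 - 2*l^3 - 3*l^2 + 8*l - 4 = (l - 1)*(l^3 - l^2 - 4*l + 4) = (l - 2)*(l - 1)*(l^2 + l - 2) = (l - 2)*(l - 1)*(l + 2)*(l - 1)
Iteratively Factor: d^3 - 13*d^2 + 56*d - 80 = (d - 4)*(d^2 - 9*d + 20) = (d - 4)^2*(d - 5)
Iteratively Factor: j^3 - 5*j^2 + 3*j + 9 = (j - 3)*(j^2 - 2*j - 3) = (j - 3)*(j + 1)*(j - 3)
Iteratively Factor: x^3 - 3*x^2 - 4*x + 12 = (x - 3)*(x^2 - 4) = (x - 3)*(x + 2)*(x - 2)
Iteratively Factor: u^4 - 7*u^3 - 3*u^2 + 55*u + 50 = (u - 5)*(u^3 - 2*u^2 - 13*u - 10) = (u - 5)*(u + 2)*(u^2 - 4*u - 5) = (u - 5)*(u + 1)*(u + 2)*(u - 5)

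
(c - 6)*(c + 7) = c^2 + c - 42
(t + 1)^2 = t^2 + 2*t + 1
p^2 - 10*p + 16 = (p - 8)*(p - 2)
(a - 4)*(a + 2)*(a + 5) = a^3 + 3*a^2 - 18*a - 40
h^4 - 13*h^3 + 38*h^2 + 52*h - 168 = (h - 7)*(h - 6)*(h - 2)*(h + 2)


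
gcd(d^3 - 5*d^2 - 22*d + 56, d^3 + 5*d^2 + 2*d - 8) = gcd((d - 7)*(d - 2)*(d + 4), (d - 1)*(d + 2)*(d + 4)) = d + 4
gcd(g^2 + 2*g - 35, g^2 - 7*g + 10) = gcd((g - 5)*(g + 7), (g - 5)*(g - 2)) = g - 5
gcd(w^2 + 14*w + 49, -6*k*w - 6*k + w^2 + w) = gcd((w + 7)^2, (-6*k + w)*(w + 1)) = 1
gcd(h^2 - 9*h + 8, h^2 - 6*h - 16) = h - 8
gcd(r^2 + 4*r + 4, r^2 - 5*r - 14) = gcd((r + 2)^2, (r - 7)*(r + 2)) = r + 2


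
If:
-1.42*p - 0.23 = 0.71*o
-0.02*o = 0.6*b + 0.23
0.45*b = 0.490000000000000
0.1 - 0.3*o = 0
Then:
No Solution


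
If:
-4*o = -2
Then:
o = 1/2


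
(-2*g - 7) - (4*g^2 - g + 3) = -4*g^2 - g - 10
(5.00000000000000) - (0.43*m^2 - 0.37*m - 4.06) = -0.43*m^2 + 0.37*m + 9.06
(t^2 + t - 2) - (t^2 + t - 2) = 0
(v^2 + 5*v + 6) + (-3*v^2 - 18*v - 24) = -2*v^2 - 13*v - 18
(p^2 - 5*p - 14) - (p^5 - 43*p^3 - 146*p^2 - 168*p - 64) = -p^5 + 43*p^3 + 147*p^2 + 163*p + 50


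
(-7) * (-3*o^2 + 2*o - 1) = 21*o^2 - 14*o + 7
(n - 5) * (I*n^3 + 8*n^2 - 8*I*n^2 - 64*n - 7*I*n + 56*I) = I*n^4 + 8*n^3 - 13*I*n^3 - 104*n^2 + 33*I*n^2 + 320*n + 91*I*n - 280*I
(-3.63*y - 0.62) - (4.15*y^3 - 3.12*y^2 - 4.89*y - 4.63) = -4.15*y^3 + 3.12*y^2 + 1.26*y + 4.01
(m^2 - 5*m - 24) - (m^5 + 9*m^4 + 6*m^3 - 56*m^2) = -m^5 - 9*m^4 - 6*m^3 + 57*m^2 - 5*m - 24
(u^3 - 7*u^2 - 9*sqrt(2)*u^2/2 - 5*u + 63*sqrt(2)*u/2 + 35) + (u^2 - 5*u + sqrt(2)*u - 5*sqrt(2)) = u^3 - 9*sqrt(2)*u^2/2 - 6*u^2 - 10*u + 65*sqrt(2)*u/2 - 5*sqrt(2) + 35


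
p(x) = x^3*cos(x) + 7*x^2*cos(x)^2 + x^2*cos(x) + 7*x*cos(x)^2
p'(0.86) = -1.44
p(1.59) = -0.12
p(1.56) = 0.07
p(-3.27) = 75.18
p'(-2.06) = -25.52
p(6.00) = 513.01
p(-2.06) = 5.49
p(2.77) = 36.51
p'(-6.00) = -41.20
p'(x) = -x^3*sin(x) - 14*x^2*sin(x)*cos(x) - x^2*sin(x) + 3*x^2*cos(x) - 14*x*sin(x)*cos(x) + 14*x*cos(x)^2 + 2*x*cos(x) + 7*cos(x)^2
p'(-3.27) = -47.17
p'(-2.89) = -72.42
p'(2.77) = 52.09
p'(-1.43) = 0.53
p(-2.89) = 51.15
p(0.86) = 5.66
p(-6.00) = 20.77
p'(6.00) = 427.28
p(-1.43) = -0.04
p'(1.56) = -6.72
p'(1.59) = -5.64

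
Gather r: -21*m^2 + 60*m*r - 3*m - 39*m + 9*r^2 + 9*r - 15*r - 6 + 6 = -21*m^2 - 42*m + 9*r^2 + r*(60*m - 6)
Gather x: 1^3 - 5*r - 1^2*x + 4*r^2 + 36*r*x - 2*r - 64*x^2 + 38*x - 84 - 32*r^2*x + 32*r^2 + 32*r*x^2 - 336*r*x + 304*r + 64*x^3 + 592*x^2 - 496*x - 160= 36*r^2 + 297*r + 64*x^3 + x^2*(32*r + 528) + x*(-32*r^2 - 300*r - 459) - 243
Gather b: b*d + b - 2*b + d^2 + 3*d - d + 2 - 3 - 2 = b*(d - 1) + d^2 + 2*d - 3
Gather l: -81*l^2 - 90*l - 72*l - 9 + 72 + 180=-81*l^2 - 162*l + 243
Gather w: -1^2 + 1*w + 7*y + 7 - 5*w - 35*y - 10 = -4*w - 28*y - 4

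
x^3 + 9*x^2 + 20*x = x*(x + 4)*(x + 5)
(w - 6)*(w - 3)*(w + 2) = w^3 - 7*w^2 + 36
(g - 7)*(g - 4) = g^2 - 11*g + 28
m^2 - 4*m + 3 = (m - 3)*(m - 1)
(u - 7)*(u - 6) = u^2 - 13*u + 42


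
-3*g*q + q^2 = q*(-3*g + q)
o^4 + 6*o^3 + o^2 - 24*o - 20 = (o - 2)*(o + 1)*(o + 2)*(o + 5)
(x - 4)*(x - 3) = x^2 - 7*x + 12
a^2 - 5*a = a*(a - 5)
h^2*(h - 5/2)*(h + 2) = h^4 - h^3/2 - 5*h^2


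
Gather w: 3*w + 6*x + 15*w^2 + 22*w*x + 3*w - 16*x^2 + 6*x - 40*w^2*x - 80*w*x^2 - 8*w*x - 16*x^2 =w^2*(15 - 40*x) + w*(-80*x^2 + 14*x + 6) - 32*x^2 + 12*x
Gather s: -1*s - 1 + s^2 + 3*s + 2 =s^2 + 2*s + 1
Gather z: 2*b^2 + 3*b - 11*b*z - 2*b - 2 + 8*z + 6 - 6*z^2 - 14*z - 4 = 2*b^2 + b - 6*z^2 + z*(-11*b - 6)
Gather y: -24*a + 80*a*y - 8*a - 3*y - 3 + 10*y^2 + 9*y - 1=-32*a + 10*y^2 + y*(80*a + 6) - 4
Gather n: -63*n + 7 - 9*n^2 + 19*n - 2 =-9*n^2 - 44*n + 5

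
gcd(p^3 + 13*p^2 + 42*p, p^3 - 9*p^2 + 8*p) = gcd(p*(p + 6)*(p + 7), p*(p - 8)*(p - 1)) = p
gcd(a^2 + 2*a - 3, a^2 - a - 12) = a + 3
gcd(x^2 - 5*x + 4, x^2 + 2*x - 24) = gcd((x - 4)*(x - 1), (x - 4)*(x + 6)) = x - 4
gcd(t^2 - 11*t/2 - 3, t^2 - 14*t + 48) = t - 6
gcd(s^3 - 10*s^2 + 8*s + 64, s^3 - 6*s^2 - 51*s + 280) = s - 8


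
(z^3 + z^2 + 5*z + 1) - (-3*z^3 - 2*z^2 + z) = 4*z^3 + 3*z^2 + 4*z + 1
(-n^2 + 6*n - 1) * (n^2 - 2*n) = -n^4 + 8*n^3 - 13*n^2 + 2*n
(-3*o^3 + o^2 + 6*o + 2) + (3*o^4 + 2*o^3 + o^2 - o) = 3*o^4 - o^3 + 2*o^2 + 5*o + 2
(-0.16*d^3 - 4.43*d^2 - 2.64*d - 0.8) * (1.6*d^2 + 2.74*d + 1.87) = -0.256*d^5 - 7.5264*d^4 - 16.6614*d^3 - 16.7977*d^2 - 7.1288*d - 1.496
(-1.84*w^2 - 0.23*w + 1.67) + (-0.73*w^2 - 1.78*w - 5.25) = -2.57*w^2 - 2.01*w - 3.58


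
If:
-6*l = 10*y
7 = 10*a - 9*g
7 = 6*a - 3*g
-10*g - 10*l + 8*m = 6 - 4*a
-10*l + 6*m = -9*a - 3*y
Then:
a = 7/4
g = 7/6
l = 475/86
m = 8501/1032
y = -285/86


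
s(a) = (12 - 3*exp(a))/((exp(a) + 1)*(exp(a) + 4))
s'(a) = -(12 - 3*exp(a))*exp(a)/((exp(a) + 1)*(exp(a) + 4)^2) - (12 - 3*exp(a))*exp(a)/((exp(a) + 1)^2*(exp(a) + 4)) - 3*exp(a)/((exp(a) + 1)*(exp(a) + 4))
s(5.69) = -0.01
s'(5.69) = 0.01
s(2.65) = -0.11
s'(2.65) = 0.04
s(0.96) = 0.17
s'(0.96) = -0.52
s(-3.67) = 2.89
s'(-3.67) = -0.11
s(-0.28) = 1.17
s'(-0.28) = -0.96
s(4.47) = -0.03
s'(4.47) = 0.03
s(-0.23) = 1.12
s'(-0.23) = -0.96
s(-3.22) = 2.83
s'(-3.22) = -0.17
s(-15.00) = 3.00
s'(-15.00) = 0.00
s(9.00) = 0.00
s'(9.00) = 0.00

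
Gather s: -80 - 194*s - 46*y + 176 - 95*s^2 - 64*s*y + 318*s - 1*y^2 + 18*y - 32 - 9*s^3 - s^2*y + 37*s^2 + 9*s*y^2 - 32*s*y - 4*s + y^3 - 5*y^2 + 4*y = -9*s^3 + s^2*(-y - 58) + s*(9*y^2 - 96*y + 120) + y^3 - 6*y^2 - 24*y + 64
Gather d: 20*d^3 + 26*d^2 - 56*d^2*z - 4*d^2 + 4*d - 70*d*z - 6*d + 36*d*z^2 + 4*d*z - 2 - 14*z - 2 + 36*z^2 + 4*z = 20*d^3 + d^2*(22 - 56*z) + d*(36*z^2 - 66*z - 2) + 36*z^2 - 10*z - 4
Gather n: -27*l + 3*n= -27*l + 3*n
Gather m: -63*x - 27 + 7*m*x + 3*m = m*(7*x + 3) - 63*x - 27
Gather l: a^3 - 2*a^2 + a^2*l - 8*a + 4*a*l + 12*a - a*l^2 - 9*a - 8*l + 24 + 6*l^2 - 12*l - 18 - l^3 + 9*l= a^3 - 2*a^2 - 5*a - l^3 + l^2*(6 - a) + l*(a^2 + 4*a - 11) + 6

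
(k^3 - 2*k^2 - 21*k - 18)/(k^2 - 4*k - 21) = (k^2 - 5*k - 6)/(k - 7)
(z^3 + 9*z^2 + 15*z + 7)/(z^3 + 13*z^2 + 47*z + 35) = (z + 1)/(z + 5)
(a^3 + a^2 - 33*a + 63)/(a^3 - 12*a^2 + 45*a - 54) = (a + 7)/(a - 6)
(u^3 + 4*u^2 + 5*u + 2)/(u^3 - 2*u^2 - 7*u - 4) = (u + 2)/(u - 4)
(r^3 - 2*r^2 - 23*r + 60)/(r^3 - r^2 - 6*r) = (r^2 + r - 20)/(r*(r + 2))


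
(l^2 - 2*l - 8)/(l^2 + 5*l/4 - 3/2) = 4*(l - 4)/(4*l - 3)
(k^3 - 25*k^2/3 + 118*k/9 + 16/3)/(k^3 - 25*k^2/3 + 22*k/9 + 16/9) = (3*k^2 - 26*k + 48)/(3*k^2 - 26*k + 16)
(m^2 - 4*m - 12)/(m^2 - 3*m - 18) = (m + 2)/(m + 3)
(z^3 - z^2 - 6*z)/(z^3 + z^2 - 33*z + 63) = z*(z + 2)/(z^2 + 4*z - 21)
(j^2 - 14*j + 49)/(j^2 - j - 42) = (j - 7)/(j + 6)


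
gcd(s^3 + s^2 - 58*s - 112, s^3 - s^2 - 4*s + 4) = s + 2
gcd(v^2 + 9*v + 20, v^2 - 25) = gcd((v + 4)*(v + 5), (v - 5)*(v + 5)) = v + 5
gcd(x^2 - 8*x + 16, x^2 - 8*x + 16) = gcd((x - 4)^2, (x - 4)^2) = x^2 - 8*x + 16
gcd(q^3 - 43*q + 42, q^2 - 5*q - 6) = q - 6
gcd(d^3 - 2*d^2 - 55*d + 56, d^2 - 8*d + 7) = d - 1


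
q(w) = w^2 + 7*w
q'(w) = 2*w + 7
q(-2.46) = -11.17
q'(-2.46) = 2.08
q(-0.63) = -4.01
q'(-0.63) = 5.74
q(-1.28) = -7.32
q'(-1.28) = 4.44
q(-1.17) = -6.82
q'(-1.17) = 4.66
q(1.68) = 14.58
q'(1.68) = 10.36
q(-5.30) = -9.01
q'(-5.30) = -3.60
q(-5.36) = -8.79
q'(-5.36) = -3.72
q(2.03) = 18.33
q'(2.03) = 11.06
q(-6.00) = -6.00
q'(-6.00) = -5.00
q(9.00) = 144.00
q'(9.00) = 25.00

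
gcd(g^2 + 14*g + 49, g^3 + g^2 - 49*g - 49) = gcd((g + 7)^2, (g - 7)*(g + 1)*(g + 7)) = g + 7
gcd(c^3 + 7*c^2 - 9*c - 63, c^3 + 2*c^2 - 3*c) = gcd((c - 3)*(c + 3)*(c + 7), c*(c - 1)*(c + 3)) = c + 3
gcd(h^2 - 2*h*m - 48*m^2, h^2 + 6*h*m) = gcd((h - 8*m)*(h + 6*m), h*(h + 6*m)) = h + 6*m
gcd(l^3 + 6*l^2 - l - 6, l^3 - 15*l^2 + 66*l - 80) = 1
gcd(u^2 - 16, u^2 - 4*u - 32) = u + 4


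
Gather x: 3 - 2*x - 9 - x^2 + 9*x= -x^2 + 7*x - 6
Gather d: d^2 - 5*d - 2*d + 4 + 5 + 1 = d^2 - 7*d + 10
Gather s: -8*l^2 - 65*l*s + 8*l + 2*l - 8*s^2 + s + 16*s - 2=-8*l^2 + 10*l - 8*s^2 + s*(17 - 65*l) - 2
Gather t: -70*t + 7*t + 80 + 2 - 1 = 81 - 63*t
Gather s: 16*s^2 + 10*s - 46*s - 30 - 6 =16*s^2 - 36*s - 36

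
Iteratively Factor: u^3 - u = (u)*(u^2 - 1) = u*(u - 1)*(u + 1)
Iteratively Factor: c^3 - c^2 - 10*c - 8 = (c - 4)*(c^2 + 3*c + 2) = (c - 4)*(c + 1)*(c + 2)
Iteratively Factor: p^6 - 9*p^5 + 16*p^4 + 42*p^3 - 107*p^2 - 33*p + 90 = (p + 1)*(p^5 - 10*p^4 + 26*p^3 + 16*p^2 - 123*p + 90) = (p - 1)*(p + 1)*(p^4 - 9*p^3 + 17*p^2 + 33*p - 90) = (p - 1)*(p + 1)*(p + 2)*(p^3 - 11*p^2 + 39*p - 45) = (p - 3)*(p - 1)*(p + 1)*(p + 2)*(p^2 - 8*p + 15) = (p - 5)*(p - 3)*(p - 1)*(p + 1)*(p + 2)*(p - 3)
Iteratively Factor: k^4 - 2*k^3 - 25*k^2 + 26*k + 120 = (k + 2)*(k^3 - 4*k^2 - 17*k + 60) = (k - 5)*(k + 2)*(k^2 + k - 12) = (k - 5)*(k - 3)*(k + 2)*(k + 4)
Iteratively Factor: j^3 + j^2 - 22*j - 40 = (j - 5)*(j^2 + 6*j + 8) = (j - 5)*(j + 4)*(j + 2)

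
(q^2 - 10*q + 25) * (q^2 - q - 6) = q^4 - 11*q^3 + 29*q^2 + 35*q - 150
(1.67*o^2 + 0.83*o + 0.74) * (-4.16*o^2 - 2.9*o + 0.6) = -6.9472*o^4 - 8.2958*o^3 - 4.4834*o^2 - 1.648*o + 0.444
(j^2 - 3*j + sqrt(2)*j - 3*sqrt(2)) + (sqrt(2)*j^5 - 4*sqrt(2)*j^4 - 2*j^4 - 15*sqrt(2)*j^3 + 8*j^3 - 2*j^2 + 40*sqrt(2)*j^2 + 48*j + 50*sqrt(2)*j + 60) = sqrt(2)*j^5 - 4*sqrt(2)*j^4 - 2*j^4 - 15*sqrt(2)*j^3 + 8*j^3 - j^2 + 40*sqrt(2)*j^2 + 45*j + 51*sqrt(2)*j - 3*sqrt(2) + 60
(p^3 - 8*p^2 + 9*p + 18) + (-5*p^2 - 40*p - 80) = p^3 - 13*p^2 - 31*p - 62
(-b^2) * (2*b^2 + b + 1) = -2*b^4 - b^3 - b^2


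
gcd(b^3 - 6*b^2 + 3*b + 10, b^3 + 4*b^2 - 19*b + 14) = b - 2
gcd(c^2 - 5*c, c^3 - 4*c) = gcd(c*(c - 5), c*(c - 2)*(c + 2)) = c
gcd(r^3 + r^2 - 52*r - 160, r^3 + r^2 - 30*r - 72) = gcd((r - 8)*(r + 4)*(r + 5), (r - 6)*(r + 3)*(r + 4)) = r + 4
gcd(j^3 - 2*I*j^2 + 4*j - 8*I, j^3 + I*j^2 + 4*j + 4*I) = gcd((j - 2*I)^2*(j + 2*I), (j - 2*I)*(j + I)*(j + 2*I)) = j^2 + 4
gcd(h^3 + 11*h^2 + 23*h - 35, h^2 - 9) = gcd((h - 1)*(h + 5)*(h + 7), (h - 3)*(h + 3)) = 1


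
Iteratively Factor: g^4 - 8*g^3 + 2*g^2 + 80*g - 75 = (g - 5)*(g^3 - 3*g^2 - 13*g + 15) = (g - 5)*(g - 1)*(g^2 - 2*g - 15) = (g - 5)*(g - 1)*(g + 3)*(g - 5)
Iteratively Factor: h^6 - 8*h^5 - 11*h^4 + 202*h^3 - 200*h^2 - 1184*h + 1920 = (h + 3)*(h^5 - 11*h^4 + 22*h^3 + 136*h^2 - 608*h + 640) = (h - 4)*(h + 3)*(h^4 - 7*h^3 - 6*h^2 + 112*h - 160) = (h - 4)*(h + 3)*(h + 4)*(h^3 - 11*h^2 + 38*h - 40) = (h - 5)*(h - 4)*(h + 3)*(h + 4)*(h^2 - 6*h + 8) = (h - 5)*(h - 4)^2*(h + 3)*(h + 4)*(h - 2)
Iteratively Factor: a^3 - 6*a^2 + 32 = (a - 4)*(a^2 - 2*a - 8) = (a - 4)*(a + 2)*(a - 4)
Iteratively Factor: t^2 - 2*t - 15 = (t + 3)*(t - 5)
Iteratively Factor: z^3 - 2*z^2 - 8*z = (z)*(z^2 - 2*z - 8) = z*(z + 2)*(z - 4)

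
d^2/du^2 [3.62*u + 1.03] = 0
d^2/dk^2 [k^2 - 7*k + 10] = 2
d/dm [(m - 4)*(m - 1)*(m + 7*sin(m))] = (m - 4)*(m - 1)*(7*cos(m) + 1) + (m - 4)*(m + 7*sin(m)) + (m - 1)*(m + 7*sin(m))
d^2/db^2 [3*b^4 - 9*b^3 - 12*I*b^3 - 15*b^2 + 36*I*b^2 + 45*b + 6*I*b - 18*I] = 36*b^2 + b*(-54 - 72*I) - 30 + 72*I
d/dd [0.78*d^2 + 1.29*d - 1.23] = 1.56*d + 1.29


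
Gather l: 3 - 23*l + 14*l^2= 14*l^2 - 23*l + 3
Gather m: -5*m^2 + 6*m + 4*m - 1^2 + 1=-5*m^2 + 10*m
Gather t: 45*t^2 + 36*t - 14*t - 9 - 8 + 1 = 45*t^2 + 22*t - 16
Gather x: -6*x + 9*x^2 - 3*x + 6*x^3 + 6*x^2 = 6*x^3 + 15*x^2 - 9*x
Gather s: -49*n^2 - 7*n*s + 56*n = -49*n^2 - 7*n*s + 56*n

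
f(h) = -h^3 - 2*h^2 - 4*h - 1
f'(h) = -3*h^2 - 4*h - 4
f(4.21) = -127.91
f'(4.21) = -74.01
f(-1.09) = 2.28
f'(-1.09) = -3.20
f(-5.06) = 97.59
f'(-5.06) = -60.57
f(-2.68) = 14.60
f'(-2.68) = -14.83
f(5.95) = -306.25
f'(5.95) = -134.01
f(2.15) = -28.78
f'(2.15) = -26.47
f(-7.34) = 316.06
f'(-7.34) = -136.27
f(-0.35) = 0.20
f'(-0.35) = -2.97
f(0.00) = -1.00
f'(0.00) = -4.00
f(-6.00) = 167.00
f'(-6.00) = -88.00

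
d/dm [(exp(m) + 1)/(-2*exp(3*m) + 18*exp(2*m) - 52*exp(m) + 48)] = (exp(3*m) - 3*exp(2*m) - 9*exp(m) + 25)*exp(m)/(exp(6*m) - 18*exp(5*m) + 133*exp(4*m) - 516*exp(3*m) + 1108*exp(2*m) - 1248*exp(m) + 576)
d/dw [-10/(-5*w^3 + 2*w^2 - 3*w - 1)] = 10*(-15*w^2 + 4*w - 3)/(5*w^3 - 2*w^2 + 3*w + 1)^2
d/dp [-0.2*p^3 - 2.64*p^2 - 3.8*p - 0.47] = -0.6*p^2 - 5.28*p - 3.8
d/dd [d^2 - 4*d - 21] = 2*d - 4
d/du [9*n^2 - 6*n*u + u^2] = -6*n + 2*u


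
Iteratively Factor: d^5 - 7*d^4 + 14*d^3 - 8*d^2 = (d - 4)*(d^4 - 3*d^3 + 2*d^2) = (d - 4)*(d - 1)*(d^3 - 2*d^2) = d*(d - 4)*(d - 1)*(d^2 - 2*d) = d^2*(d - 4)*(d - 1)*(d - 2)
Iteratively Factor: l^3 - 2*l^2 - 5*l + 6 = (l + 2)*(l^2 - 4*l + 3) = (l - 3)*(l + 2)*(l - 1)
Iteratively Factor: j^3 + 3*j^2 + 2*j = (j + 2)*(j^2 + j) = j*(j + 2)*(j + 1)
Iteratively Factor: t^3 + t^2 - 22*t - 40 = (t + 2)*(t^2 - t - 20) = (t + 2)*(t + 4)*(t - 5)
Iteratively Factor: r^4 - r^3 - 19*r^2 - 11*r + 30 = (r - 5)*(r^3 + 4*r^2 + r - 6) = (r - 5)*(r - 1)*(r^2 + 5*r + 6) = (r - 5)*(r - 1)*(r + 2)*(r + 3)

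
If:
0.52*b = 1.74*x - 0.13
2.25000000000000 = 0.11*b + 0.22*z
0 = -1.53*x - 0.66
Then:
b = -1.69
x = -0.43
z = 11.07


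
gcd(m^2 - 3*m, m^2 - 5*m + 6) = m - 3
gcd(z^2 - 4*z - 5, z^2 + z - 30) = z - 5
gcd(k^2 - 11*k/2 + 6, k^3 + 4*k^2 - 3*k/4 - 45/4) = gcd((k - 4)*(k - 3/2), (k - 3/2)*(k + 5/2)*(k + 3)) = k - 3/2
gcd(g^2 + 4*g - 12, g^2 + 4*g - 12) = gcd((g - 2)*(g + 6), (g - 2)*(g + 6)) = g^2 + 4*g - 12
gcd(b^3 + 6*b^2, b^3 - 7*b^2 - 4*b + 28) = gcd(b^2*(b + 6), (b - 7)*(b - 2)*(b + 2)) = 1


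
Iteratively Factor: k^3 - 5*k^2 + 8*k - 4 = (k - 1)*(k^2 - 4*k + 4) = (k - 2)*(k - 1)*(k - 2)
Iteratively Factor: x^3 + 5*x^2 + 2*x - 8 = (x + 2)*(x^2 + 3*x - 4) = (x + 2)*(x + 4)*(x - 1)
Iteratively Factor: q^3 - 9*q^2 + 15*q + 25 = (q + 1)*(q^2 - 10*q + 25) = (q - 5)*(q + 1)*(q - 5)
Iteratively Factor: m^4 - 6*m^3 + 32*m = (m - 4)*(m^3 - 2*m^2 - 8*m) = (m - 4)^2*(m^2 + 2*m) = m*(m - 4)^2*(m + 2)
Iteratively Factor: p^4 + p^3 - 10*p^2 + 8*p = (p + 4)*(p^3 - 3*p^2 + 2*p) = (p - 2)*(p + 4)*(p^2 - p) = (p - 2)*(p - 1)*(p + 4)*(p)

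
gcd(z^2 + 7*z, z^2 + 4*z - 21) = z + 7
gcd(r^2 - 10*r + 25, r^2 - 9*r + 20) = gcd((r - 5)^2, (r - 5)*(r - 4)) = r - 5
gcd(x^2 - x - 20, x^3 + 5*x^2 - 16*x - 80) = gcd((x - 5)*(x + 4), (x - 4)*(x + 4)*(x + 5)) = x + 4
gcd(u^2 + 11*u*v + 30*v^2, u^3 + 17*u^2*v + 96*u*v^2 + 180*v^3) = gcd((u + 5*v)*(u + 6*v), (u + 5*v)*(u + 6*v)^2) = u^2 + 11*u*v + 30*v^2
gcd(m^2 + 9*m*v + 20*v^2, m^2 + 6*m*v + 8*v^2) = m + 4*v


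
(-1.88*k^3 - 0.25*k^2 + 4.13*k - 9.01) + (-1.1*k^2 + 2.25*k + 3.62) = -1.88*k^3 - 1.35*k^2 + 6.38*k - 5.39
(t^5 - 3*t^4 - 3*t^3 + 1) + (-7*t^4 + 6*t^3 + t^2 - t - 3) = t^5 - 10*t^4 + 3*t^3 + t^2 - t - 2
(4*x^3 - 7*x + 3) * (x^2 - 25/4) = 4*x^5 - 32*x^3 + 3*x^2 + 175*x/4 - 75/4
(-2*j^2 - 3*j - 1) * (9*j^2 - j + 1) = -18*j^4 - 25*j^3 - 8*j^2 - 2*j - 1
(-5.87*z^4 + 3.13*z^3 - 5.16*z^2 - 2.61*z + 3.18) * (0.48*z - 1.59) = -2.8176*z^5 + 10.8357*z^4 - 7.4535*z^3 + 6.9516*z^2 + 5.6763*z - 5.0562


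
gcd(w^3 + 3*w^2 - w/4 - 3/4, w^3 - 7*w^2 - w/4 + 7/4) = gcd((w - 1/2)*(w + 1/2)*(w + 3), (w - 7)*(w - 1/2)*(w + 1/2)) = w^2 - 1/4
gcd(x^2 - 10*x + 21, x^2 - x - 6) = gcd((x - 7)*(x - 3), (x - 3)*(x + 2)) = x - 3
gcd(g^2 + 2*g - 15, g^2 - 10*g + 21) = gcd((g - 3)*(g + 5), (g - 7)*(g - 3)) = g - 3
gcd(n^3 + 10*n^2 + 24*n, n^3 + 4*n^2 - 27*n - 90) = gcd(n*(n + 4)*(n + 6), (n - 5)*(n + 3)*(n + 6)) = n + 6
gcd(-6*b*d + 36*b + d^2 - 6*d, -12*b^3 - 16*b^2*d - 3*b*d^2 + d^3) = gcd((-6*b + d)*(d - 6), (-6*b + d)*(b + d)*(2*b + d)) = 6*b - d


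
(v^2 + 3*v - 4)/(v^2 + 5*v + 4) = (v - 1)/(v + 1)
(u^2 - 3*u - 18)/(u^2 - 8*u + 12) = (u + 3)/(u - 2)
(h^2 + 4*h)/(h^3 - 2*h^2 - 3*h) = (h + 4)/(h^2 - 2*h - 3)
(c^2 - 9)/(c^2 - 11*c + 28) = (c^2 - 9)/(c^2 - 11*c + 28)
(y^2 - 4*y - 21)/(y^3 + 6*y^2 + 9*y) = (y - 7)/(y*(y + 3))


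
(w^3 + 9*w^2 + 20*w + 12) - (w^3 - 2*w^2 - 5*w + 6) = 11*w^2 + 25*w + 6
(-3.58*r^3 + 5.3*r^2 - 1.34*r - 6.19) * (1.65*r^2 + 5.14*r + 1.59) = -5.907*r^5 - 9.6562*r^4 + 19.3388*r^3 - 8.6741*r^2 - 33.9472*r - 9.8421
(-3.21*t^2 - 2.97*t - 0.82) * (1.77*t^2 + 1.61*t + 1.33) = -5.6817*t^4 - 10.425*t^3 - 10.5024*t^2 - 5.2703*t - 1.0906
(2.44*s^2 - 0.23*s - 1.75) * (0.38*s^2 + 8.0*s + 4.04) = 0.9272*s^4 + 19.4326*s^3 + 7.3526*s^2 - 14.9292*s - 7.07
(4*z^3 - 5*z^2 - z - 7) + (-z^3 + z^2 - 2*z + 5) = 3*z^3 - 4*z^2 - 3*z - 2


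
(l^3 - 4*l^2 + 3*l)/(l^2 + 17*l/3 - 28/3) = 3*l*(l^2 - 4*l + 3)/(3*l^2 + 17*l - 28)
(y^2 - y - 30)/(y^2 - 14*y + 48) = (y + 5)/(y - 8)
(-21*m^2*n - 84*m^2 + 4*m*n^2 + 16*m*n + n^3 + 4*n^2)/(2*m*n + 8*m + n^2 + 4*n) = (-21*m^2 + 4*m*n + n^2)/(2*m + n)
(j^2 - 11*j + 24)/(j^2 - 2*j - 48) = (j - 3)/(j + 6)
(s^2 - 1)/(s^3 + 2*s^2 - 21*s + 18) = (s + 1)/(s^2 + 3*s - 18)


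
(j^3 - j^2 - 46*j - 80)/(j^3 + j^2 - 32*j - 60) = (j - 8)/(j - 6)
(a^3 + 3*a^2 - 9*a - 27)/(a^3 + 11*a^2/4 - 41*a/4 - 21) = 4*(a^2 + 6*a + 9)/(4*a^2 + 23*a + 28)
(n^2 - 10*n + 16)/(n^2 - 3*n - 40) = (n - 2)/(n + 5)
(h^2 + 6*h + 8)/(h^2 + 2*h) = (h + 4)/h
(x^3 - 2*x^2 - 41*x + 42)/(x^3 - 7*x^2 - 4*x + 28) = (x^2 + 5*x - 6)/(x^2 - 4)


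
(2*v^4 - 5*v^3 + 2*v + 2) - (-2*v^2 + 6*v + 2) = 2*v^4 - 5*v^3 + 2*v^2 - 4*v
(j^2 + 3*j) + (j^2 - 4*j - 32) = 2*j^2 - j - 32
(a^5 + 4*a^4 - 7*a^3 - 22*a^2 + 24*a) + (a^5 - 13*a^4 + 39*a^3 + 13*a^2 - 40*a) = 2*a^5 - 9*a^4 + 32*a^3 - 9*a^2 - 16*a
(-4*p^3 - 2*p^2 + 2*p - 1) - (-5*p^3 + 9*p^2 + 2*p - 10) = p^3 - 11*p^2 + 9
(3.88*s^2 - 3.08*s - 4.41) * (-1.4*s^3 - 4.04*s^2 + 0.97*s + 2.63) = -5.432*s^5 - 11.3632*s^4 + 22.3808*s^3 + 25.0332*s^2 - 12.3781*s - 11.5983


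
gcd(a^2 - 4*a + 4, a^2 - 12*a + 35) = 1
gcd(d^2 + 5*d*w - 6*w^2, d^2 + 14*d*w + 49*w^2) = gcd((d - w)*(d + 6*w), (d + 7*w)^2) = 1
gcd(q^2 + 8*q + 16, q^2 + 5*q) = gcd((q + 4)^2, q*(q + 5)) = 1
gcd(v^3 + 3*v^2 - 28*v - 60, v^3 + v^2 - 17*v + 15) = 1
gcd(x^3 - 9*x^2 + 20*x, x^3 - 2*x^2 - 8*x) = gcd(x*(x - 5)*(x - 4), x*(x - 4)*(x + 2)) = x^2 - 4*x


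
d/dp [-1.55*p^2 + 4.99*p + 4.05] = 4.99 - 3.1*p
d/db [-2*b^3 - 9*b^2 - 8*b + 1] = -6*b^2 - 18*b - 8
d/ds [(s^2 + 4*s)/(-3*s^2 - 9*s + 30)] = (s^2 + 20*s + 40)/(3*(s^4 + 6*s^3 - 11*s^2 - 60*s + 100))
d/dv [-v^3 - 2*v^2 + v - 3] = -3*v^2 - 4*v + 1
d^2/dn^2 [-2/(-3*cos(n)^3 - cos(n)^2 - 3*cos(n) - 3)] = 2*((21*cos(n) + 8*cos(2*n) + 27*cos(3*n))*(3*cos(n)^3 + cos(n)^2 + 3*cos(n) + 3)/4 + 2*(9*cos(n)^2 + 2*cos(n) + 3)^2*sin(n)^2)/(3*cos(n)^3 + cos(n)^2 + 3*cos(n) + 3)^3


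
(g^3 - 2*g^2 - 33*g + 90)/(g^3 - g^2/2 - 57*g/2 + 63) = 2*(g - 5)/(2*g - 7)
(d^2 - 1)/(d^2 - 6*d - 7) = (d - 1)/(d - 7)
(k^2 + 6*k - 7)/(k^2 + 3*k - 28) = (k - 1)/(k - 4)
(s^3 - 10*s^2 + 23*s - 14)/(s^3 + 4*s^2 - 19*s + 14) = (s - 7)/(s + 7)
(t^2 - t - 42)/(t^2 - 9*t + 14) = (t + 6)/(t - 2)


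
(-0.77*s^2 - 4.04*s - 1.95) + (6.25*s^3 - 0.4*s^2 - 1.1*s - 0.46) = 6.25*s^3 - 1.17*s^2 - 5.14*s - 2.41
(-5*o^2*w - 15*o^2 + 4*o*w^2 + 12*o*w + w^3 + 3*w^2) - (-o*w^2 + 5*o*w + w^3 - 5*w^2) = -5*o^2*w - 15*o^2 + 5*o*w^2 + 7*o*w + 8*w^2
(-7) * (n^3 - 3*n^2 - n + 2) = -7*n^3 + 21*n^2 + 7*n - 14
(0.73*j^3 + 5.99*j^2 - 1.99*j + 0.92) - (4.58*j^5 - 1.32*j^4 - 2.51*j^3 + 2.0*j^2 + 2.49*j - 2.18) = -4.58*j^5 + 1.32*j^4 + 3.24*j^3 + 3.99*j^2 - 4.48*j + 3.1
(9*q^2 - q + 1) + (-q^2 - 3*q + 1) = 8*q^2 - 4*q + 2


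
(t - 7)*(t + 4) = t^2 - 3*t - 28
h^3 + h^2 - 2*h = h*(h - 1)*(h + 2)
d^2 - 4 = (d - 2)*(d + 2)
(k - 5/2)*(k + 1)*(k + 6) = k^3 + 9*k^2/2 - 23*k/2 - 15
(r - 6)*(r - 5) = r^2 - 11*r + 30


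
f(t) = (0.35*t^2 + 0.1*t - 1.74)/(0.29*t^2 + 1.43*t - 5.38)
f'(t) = (-0.58*t - 1.43)*(0.35*t^2 + 0.1*t - 1.74)/(0.29*t^2 + 1.43*t - 5.38)^2 + (0.7*t + 0.1)/(0.29*t^2 + 1.43*t - 5.38)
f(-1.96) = 0.08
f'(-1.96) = 0.18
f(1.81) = 0.22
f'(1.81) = -0.44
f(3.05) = 1.08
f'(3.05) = -0.73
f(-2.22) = 0.03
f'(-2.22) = 0.20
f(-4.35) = -0.73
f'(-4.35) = 0.61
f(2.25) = -0.37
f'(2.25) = -3.87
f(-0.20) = 0.31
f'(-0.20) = 0.08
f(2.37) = -1.28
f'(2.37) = -14.77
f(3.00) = 1.12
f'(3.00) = -0.90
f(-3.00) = -0.16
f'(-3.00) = 0.29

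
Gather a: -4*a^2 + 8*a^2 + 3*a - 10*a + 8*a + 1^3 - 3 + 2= 4*a^2 + a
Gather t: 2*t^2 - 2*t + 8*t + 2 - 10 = 2*t^2 + 6*t - 8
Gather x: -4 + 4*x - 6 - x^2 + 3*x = -x^2 + 7*x - 10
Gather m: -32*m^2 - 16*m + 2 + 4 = -32*m^2 - 16*m + 6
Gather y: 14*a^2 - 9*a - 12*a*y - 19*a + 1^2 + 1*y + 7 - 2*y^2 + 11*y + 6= 14*a^2 - 28*a - 2*y^2 + y*(12 - 12*a) + 14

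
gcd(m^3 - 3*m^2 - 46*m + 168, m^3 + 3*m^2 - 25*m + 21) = m + 7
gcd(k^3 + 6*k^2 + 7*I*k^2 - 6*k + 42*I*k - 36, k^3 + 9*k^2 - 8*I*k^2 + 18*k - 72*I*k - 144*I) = k + 6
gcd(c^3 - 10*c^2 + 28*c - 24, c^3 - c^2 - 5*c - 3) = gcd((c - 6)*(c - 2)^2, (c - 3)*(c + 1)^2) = 1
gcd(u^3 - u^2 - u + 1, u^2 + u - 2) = u - 1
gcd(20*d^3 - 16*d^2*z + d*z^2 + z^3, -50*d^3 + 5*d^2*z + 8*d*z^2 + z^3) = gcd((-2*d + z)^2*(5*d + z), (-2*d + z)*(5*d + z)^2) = -10*d^2 + 3*d*z + z^2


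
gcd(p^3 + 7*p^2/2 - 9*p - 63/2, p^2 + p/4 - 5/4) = 1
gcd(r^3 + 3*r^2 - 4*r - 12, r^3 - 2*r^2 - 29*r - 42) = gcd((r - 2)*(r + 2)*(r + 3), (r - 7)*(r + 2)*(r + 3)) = r^2 + 5*r + 6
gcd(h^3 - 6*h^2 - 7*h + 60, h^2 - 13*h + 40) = h - 5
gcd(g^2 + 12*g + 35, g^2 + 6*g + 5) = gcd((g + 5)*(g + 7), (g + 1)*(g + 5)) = g + 5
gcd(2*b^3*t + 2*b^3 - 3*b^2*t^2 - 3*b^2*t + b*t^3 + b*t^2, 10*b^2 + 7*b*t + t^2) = 1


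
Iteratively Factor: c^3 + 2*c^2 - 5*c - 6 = (c - 2)*(c^2 + 4*c + 3) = (c - 2)*(c + 1)*(c + 3)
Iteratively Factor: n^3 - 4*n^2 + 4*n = (n - 2)*(n^2 - 2*n) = n*(n - 2)*(n - 2)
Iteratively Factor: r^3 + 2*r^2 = (r + 2)*(r^2) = r*(r + 2)*(r)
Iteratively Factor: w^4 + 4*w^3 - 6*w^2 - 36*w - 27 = (w + 3)*(w^3 + w^2 - 9*w - 9) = (w + 3)^2*(w^2 - 2*w - 3) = (w + 1)*(w + 3)^2*(w - 3)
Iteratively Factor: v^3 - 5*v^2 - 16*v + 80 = (v - 4)*(v^2 - v - 20) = (v - 5)*(v - 4)*(v + 4)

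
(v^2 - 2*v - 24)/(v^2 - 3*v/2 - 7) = 2*(-v^2 + 2*v + 24)/(-2*v^2 + 3*v + 14)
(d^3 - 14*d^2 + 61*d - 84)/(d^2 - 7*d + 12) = d - 7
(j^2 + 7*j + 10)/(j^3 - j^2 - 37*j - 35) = (j + 2)/(j^2 - 6*j - 7)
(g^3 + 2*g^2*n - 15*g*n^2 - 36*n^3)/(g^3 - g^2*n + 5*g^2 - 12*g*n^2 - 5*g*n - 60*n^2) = (g + 3*n)/(g + 5)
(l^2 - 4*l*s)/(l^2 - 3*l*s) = (l - 4*s)/(l - 3*s)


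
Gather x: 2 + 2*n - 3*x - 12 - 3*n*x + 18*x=2*n + x*(15 - 3*n) - 10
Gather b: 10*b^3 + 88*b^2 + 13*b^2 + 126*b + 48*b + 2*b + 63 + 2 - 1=10*b^3 + 101*b^2 + 176*b + 64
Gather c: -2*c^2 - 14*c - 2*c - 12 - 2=-2*c^2 - 16*c - 14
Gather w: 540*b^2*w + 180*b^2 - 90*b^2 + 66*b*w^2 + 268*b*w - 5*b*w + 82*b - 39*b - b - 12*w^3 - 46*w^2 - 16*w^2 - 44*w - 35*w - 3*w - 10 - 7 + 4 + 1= 90*b^2 + 42*b - 12*w^3 + w^2*(66*b - 62) + w*(540*b^2 + 263*b - 82) - 12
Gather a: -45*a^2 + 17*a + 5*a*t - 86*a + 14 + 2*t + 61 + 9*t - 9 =-45*a^2 + a*(5*t - 69) + 11*t + 66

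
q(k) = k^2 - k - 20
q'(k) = 2*k - 1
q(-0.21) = -19.75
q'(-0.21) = -1.42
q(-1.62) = -15.76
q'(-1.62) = -4.24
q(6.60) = 16.96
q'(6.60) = 12.20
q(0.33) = -20.22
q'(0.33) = -0.34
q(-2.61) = -10.58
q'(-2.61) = -6.22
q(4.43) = -4.81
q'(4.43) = 7.86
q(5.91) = 9.02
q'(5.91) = 10.82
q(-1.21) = -17.33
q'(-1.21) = -3.42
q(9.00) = 52.00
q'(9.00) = 17.00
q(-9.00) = 70.00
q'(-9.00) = -19.00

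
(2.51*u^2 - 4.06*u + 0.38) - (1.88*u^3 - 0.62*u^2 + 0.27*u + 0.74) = -1.88*u^3 + 3.13*u^2 - 4.33*u - 0.36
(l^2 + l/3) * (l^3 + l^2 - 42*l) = l^5 + 4*l^4/3 - 125*l^3/3 - 14*l^2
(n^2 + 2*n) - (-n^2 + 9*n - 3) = 2*n^2 - 7*n + 3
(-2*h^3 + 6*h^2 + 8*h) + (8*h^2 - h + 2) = -2*h^3 + 14*h^2 + 7*h + 2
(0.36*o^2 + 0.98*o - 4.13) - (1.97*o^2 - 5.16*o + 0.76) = -1.61*o^2 + 6.14*o - 4.89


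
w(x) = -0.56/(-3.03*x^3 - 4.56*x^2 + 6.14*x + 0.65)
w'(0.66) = -0.63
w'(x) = -0.56*(9.09*x^2 + 9.12*x - 6.14)/(-3.03*x^3 - 4.56*x^2 + 6.14*x + 0.65)^2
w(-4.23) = -0.00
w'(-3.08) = -0.04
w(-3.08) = -0.02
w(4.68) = 0.00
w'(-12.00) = -0.00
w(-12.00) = -0.00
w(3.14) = 0.00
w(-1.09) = 0.07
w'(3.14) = -0.00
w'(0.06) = 3.11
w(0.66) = -0.30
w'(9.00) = -0.00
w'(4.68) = -0.00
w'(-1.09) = 0.05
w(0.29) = -0.28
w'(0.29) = 0.39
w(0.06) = -0.56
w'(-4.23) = -0.00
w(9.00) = 0.00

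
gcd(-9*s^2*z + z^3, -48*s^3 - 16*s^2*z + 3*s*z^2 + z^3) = 3*s + z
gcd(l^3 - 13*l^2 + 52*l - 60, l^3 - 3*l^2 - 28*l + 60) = l^2 - 8*l + 12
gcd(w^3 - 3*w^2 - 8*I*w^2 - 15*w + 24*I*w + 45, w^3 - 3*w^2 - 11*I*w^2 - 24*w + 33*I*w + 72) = w^2 + w*(-3 - 3*I) + 9*I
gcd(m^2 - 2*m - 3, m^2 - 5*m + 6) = m - 3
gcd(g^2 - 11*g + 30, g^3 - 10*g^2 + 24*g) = g - 6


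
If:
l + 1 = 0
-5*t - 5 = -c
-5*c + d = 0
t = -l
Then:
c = 10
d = 50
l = -1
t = 1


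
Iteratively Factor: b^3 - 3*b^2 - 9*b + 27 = (b + 3)*(b^2 - 6*b + 9) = (b - 3)*(b + 3)*(b - 3)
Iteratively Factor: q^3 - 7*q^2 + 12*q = (q)*(q^2 - 7*q + 12) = q*(q - 4)*(q - 3)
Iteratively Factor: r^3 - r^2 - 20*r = (r + 4)*(r^2 - 5*r) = r*(r + 4)*(r - 5)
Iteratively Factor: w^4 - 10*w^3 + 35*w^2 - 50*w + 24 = (w - 2)*(w^3 - 8*w^2 + 19*w - 12) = (w - 2)*(w - 1)*(w^2 - 7*w + 12) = (w - 4)*(w - 2)*(w - 1)*(w - 3)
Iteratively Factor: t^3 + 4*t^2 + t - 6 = (t + 3)*(t^2 + t - 2) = (t - 1)*(t + 3)*(t + 2)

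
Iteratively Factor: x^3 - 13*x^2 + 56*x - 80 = (x - 5)*(x^2 - 8*x + 16) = (x - 5)*(x - 4)*(x - 4)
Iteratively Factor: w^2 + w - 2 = (w + 2)*(w - 1)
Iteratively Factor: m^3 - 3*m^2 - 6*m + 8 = (m - 1)*(m^2 - 2*m - 8) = (m - 1)*(m + 2)*(m - 4)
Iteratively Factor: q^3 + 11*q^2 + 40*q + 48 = (q + 4)*(q^2 + 7*q + 12) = (q + 3)*(q + 4)*(q + 4)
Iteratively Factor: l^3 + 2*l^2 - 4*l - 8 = (l + 2)*(l^2 - 4) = (l - 2)*(l + 2)*(l + 2)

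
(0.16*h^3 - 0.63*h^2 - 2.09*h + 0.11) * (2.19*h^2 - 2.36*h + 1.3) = 0.3504*h^5 - 1.7573*h^4 - 2.8823*h^3 + 4.3543*h^2 - 2.9766*h + 0.143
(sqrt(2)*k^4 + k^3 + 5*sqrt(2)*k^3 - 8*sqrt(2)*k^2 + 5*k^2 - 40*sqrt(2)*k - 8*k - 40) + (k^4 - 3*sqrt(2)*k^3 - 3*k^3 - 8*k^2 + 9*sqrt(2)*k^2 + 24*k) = k^4 + sqrt(2)*k^4 - 2*k^3 + 2*sqrt(2)*k^3 - 3*k^2 + sqrt(2)*k^2 - 40*sqrt(2)*k + 16*k - 40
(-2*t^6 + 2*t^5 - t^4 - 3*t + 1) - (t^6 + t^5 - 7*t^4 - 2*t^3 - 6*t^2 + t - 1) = -3*t^6 + t^5 + 6*t^4 + 2*t^3 + 6*t^2 - 4*t + 2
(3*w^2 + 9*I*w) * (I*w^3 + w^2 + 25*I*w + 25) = 3*I*w^5 - 6*w^4 + 84*I*w^3 - 150*w^2 + 225*I*w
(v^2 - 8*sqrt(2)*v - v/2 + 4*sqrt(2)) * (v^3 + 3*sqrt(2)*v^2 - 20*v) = v^5 - 5*sqrt(2)*v^4 - v^4/2 - 68*v^3 + 5*sqrt(2)*v^3/2 + 34*v^2 + 160*sqrt(2)*v^2 - 80*sqrt(2)*v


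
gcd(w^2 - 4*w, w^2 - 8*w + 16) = w - 4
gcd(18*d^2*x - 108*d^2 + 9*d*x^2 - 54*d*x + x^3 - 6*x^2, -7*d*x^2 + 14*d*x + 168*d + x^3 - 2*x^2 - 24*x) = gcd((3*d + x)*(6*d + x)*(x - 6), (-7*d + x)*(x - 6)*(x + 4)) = x - 6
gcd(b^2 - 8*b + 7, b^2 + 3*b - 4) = b - 1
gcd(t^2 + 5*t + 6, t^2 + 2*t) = t + 2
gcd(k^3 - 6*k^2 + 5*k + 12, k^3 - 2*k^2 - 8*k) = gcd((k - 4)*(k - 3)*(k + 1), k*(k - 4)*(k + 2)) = k - 4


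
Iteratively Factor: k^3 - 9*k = (k - 3)*(k^2 + 3*k) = (k - 3)*(k + 3)*(k)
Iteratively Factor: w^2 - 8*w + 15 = (w - 3)*(w - 5)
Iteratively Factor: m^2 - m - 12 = (m - 4)*(m + 3)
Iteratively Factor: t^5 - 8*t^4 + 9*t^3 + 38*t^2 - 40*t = (t - 5)*(t^4 - 3*t^3 - 6*t^2 + 8*t) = t*(t - 5)*(t^3 - 3*t^2 - 6*t + 8) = t*(t - 5)*(t - 4)*(t^2 + t - 2) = t*(t - 5)*(t - 4)*(t - 1)*(t + 2)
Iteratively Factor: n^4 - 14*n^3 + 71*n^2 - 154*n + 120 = (n - 3)*(n^3 - 11*n^2 + 38*n - 40) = (n - 4)*(n - 3)*(n^2 - 7*n + 10) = (n - 5)*(n - 4)*(n - 3)*(n - 2)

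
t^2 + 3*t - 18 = (t - 3)*(t + 6)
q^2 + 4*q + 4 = (q + 2)^2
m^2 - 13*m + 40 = (m - 8)*(m - 5)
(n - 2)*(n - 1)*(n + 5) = n^3 + 2*n^2 - 13*n + 10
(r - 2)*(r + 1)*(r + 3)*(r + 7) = r^4 + 9*r^3 + 9*r^2 - 41*r - 42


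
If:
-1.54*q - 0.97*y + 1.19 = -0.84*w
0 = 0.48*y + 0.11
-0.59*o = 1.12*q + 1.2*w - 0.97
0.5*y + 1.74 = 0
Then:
No Solution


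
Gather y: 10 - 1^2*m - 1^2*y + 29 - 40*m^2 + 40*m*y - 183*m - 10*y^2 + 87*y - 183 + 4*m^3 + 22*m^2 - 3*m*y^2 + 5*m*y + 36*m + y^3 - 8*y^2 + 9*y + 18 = 4*m^3 - 18*m^2 - 148*m + y^3 + y^2*(-3*m - 18) + y*(45*m + 95) - 126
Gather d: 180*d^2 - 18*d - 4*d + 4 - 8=180*d^2 - 22*d - 4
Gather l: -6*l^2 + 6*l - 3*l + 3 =-6*l^2 + 3*l + 3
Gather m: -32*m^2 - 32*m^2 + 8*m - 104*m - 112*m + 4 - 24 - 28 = -64*m^2 - 208*m - 48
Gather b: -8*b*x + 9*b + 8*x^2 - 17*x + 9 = b*(9 - 8*x) + 8*x^2 - 17*x + 9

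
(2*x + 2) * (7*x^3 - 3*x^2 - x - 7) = 14*x^4 + 8*x^3 - 8*x^2 - 16*x - 14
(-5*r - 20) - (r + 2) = -6*r - 22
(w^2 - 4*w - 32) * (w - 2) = w^3 - 6*w^2 - 24*w + 64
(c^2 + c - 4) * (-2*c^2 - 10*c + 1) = -2*c^4 - 12*c^3 - c^2 + 41*c - 4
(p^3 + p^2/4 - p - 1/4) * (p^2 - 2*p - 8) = p^5 - 7*p^4/4 - 19*p^3/2 - p^2/4 + 17*p/2 + 2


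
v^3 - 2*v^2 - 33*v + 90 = (v - 5)*(v - 3)*(v + 6)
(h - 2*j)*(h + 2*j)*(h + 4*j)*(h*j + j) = h^4*j + 4*h^3*j^2 + h^3*j - 4*h^2*j^3 + 4*h^2*j^2 - 16*h*j^4 - 4*h*j^3 - 16*j^4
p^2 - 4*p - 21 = (p - 7)*(p + 3)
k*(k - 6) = k^2 - 6*k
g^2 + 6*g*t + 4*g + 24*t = (g + 4)*(g + 6*t)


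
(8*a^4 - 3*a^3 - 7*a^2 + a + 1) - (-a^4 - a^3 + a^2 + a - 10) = 9*a^4 - 2*a^3 - 8*a^2 + 11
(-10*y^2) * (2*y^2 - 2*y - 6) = -20*y^4 + 20*y^3 + 60*y^2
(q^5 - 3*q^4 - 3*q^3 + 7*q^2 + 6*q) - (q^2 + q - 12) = q^5 - 3*q^4 - 3*q^3 + 6*q^2 + 5*q + 12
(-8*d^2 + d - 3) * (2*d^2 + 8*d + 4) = -16*d^4 - 62*d^3 - 30*d^2 - 20*d - 12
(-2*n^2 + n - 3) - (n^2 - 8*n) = -3*n^2 + 9*n - 3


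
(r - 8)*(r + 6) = r^2 - 2*r - 48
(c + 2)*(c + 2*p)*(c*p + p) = c^3*p + 2*c^2*p^2 + 3*c^2*p + 6*c*p^2 + 2*c*p + 4*p^2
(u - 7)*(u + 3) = u^2 - 4*u - 21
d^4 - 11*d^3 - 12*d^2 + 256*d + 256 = (d - 8)^2*(d + 1)*(d + 4)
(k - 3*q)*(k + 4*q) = k^2 + k*q - 12*q^2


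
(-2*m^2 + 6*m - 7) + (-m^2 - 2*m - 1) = -3*m^2 + 4*m - 8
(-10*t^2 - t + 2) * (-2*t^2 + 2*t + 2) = 20*t^4 - 18*t^3 - 26*t^2 + 2*t + 4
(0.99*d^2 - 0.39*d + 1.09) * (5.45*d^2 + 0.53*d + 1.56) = 5.3955*d^4 - 1.6008*d^3 + 7.2782*d^2 - 0.0306999999999999*d + 1.7004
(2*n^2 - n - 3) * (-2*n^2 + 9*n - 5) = -4*n^4 + 20*n^3 - 13*n^2 - 22*n + 15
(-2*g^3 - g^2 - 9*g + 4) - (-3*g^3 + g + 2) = g^3 - g^2 - 10*g + 2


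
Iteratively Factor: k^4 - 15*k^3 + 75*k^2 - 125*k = (k - 5)*(k^3 - 10*k^2 + 25*k) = (k - 5)^2*(k^2 - 5*k) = (k - 5)^3*(k)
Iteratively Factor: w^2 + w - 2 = (w - 1)*(w + 2)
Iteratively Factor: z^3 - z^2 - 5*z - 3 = (z + 1)*(z^2 - 2*z - 3) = (z - 3)*(z + 1)*(z + 1)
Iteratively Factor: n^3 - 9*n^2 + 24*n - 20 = (n - 2)*(n^2 - 7*n + 10) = (n - 5)*(n - 2)*(n - 2)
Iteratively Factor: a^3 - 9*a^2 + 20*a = (a)*(a^2 - 9*a + 20) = a*(a - 5)*(a - 4)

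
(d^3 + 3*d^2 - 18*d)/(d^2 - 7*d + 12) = d*(d + 6)/(d - 4)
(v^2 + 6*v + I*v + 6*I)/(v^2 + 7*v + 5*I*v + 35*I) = (v^2 + v*(6 + I) + 6*I)/(v^2 + v*(7 + 5*I) + 35*I)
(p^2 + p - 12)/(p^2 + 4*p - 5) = (p^2 + p - 12)/(p^2 + 4*p - 5)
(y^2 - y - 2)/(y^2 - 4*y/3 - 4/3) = 3*(y + 1)/(3*y + 2)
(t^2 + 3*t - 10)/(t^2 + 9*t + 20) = (t - 2)/(t + 4)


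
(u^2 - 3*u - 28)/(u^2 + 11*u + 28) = (u - 7)/(u + 7)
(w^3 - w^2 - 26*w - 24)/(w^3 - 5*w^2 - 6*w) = (w + 4)/w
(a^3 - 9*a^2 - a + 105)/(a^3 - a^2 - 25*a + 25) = (a^2 - 4*a - 21)/(a^2 + 4*a - 5)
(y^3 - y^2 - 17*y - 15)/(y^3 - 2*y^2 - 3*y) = (y^2 - 2*y - 15)/(y*(y - 3))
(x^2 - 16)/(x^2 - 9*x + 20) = (x + 4)/(x - 5)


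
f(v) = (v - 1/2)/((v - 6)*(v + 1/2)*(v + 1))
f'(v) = -(v - 1/2)/((v - 6)*(v + 1/2)*(v + 1)^2) - (v - 1/2)/((v - 6)*(v + 1/2)^2*(v + 1)) + 1/((v - 6)*(v + 1/2)*(v + 1)) - (v - 1/2)/((v - 6)^2*(v + 1/2)*(v + 1))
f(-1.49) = 0.55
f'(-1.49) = 1.47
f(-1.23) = 1.43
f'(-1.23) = 7.52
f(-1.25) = 1.29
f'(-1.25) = 6.31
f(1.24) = -0.04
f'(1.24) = -0.02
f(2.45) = -0.05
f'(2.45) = -0.01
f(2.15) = -0.05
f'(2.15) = -0.01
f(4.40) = -0.09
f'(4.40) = -0.05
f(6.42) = 0.27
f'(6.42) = -0.68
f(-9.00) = 0.01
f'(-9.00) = 0.00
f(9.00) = 0.03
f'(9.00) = -0.01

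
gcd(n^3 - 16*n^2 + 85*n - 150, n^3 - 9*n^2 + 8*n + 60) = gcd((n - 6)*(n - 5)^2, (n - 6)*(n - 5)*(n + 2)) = n^2 - 11*n + 30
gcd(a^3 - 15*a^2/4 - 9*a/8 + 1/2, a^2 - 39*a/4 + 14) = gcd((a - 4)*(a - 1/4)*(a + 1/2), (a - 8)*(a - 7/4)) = 1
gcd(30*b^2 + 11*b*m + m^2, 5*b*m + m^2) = 5*b + m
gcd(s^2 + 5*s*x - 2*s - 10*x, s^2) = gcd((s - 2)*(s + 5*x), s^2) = 1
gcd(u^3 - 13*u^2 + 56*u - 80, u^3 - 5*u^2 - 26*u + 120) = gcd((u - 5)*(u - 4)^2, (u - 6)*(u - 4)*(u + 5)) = u - 4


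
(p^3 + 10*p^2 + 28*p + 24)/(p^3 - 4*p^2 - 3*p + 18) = (p^2 + 8*p + 12)/(p^2 - 6*p + 9)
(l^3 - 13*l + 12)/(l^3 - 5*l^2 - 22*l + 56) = (l^2 - 4*l + 3)/(l^2 - 9*l + 14)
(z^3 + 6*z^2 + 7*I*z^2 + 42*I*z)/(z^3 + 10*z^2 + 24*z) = (z + 7*I)/(z + 4)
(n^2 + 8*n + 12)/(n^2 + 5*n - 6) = (n + 2)/(n - 1)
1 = 1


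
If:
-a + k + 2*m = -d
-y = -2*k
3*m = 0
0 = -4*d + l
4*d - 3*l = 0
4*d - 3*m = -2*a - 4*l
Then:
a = 0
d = 0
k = 0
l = 0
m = 0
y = 0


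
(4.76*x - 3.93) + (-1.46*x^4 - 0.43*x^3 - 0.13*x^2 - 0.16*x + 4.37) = -1.46*x^4 - 0.43*x^3 - 0.13*x^2 + 4.6*x + 0.44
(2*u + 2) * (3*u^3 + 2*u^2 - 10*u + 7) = 6*u^4 + 10*u^3 - 16*u^2 - 6*u + 14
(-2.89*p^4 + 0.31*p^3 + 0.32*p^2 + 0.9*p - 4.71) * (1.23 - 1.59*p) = 4.5951*p^5 - 4.0476*p^4 - 0.1275*p^3 - 1.0374*p^2 + 8.5959*p - 5.7933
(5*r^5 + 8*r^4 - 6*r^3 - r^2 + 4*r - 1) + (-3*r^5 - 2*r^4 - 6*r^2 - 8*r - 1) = 2*r^5 + 6*r^4 - 6*r^3 - 7*r^2 - 4*r - 2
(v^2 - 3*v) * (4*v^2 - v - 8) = 4*v^4 - 13*v^3 - 5*v^2 + 24*v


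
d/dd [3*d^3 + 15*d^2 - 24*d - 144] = 9*d^2 + 30*d - 24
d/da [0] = 0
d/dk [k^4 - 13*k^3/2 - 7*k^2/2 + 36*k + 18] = 4*k^3 - 39*k^2/2 - 7*k + 36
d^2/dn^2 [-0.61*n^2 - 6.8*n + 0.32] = -1.22000000000000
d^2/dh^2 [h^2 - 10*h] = 2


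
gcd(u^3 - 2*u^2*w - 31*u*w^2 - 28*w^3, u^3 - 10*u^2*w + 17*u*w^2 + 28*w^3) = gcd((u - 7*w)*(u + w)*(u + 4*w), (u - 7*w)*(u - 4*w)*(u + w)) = u^2 - 6*u*w - 7*w^2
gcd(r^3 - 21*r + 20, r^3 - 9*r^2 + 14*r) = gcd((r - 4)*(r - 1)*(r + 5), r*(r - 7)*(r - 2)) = 1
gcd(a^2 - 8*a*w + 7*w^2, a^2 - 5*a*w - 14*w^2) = -a + 7*w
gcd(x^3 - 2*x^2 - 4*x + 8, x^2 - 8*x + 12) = x - 2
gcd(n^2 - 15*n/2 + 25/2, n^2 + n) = 1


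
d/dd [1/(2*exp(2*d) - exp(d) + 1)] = (1 - 4*exp(d))*exp(d)/(2*exp(2*d) - exp(d) + 1)^2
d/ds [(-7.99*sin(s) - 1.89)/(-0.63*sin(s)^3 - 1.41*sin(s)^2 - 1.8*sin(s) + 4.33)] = (-12.88035*sin(s) + 2.51685*sin(3*s) + 7.419*cos(2*s) - 45.4177)*cos(s)/(0.63*sin(s)^3 + 1.41*sin(s)^2 + 1.8*sin(s) - 4.33)^2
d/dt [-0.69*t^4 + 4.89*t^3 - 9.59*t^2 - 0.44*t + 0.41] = -2.76*t^3 + 14.67*t^2 - 19.18*t - 0.44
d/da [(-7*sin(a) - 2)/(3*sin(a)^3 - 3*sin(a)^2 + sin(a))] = (42*sin(a)^3 - 3*sin(a)^2 - 12*sin(a) + 2)*cos(a)/((3*sin(a)^2 - 3*sin(a) + 1)^2*sin(a)^2)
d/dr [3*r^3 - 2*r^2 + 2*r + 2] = 9*r^2 - 4*r + 2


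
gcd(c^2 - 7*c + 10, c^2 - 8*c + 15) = c - 5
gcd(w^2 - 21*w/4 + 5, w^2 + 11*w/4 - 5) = w - 5/4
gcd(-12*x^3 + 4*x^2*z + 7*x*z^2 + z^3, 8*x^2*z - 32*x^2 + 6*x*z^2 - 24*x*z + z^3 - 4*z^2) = 2*x + z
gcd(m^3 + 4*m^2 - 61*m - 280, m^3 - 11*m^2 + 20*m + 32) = m - 8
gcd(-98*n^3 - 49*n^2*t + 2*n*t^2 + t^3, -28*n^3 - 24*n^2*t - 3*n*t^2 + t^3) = -14*n^2 - 5*n*t + t^2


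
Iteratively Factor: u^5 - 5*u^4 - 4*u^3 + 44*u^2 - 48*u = (u)*(u^4 - 5*u^3 - 4*u^2 + 44*u - 48) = u*(u - 2)*(u^3 - 3*u^2 - 10*u + 24) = u*(u - 2)^2*(u^2 - u - 12) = u*(u - 4)*(u - 2)^2*(u + 3)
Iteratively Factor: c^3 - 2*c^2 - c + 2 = (c - 1)*(c^2 - c - 2) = (c - 1)*(c + 1)*(c - 2)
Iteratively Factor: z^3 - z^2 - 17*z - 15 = (z - 5)*(z^2 + 4*z + 3) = (z - 5)*(z + 3)*(z + 1)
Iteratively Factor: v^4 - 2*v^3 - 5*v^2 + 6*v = (v - 1)*(v^3 - v^2 - 6*v) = (v - 1)*(v + 2)*(v^2 - 3*v) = v*(v - 1)*(v + 2)*(v - 3)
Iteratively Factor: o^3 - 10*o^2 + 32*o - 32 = (o - 4)*(o^2 - 6*o + 8) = (o - 4)^2*(o - 2)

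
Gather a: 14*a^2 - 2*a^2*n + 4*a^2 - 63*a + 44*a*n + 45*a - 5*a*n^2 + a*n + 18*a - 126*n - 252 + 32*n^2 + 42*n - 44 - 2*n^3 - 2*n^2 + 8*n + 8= a^2*(18 - 2*n) + a*(-5*n^2 + 45*n) - 2*n^3 + 30*n^2 - 76*n - 288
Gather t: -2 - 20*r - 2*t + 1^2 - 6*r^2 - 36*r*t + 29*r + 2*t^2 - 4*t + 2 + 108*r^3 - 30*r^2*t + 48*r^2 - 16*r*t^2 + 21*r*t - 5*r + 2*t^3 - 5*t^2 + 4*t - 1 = 108*r^3 + 42*r^2 + 4*r + 2*t^3 + t^2*(-16*r - 3) + t*(-30*r^2 - 15*r - 2)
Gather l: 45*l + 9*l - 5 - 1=54*l - 6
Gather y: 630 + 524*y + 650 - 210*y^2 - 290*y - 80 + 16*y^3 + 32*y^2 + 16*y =16*y^3 - 178*y^2 + 250*y + 1200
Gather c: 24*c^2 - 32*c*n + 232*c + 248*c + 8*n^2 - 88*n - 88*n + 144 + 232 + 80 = 24*c^2 + c*(480 - 32*n) + 8*n^2 - 176*n + 456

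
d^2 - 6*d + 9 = (d - 3)^2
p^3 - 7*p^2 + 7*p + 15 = (p - 5)*(p - 3)*(p + 1)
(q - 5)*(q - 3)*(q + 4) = q^3 - 4*q^2 - 17*q + 60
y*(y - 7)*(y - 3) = y^3 - 10*y^2 + 21*y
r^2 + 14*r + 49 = (r + 7)^2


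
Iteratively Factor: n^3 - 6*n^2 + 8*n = (n - 4)*(n^2 - 2*n) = n*(n - 4)*(n - 2)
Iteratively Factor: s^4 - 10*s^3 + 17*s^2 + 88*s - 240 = (s + 3)*(s^3 - 13*s^2 + 56*s - 80) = (s - 4)*(s + 3)*(s^2 - 9*s + 20) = (s - 4)^2*(s + 3)*(s - 5)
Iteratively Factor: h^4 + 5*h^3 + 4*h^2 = (h + 4)*(h^3 + h^2) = (h + 1)*(h + 4)*(h^2) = h*(h + 1)*(h + 4)*(h)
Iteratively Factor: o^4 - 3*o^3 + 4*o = (o - 2)*(o^3 - o^2 - 2*o) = o*(o - 2)*(o^2 - o - 2) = o*(o - 2)*(o + 1)*(o - 2)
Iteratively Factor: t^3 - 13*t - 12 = (t - 4)*(t^2 + 4*t + 3) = (t - 4)*(t + 3)*(t + 1)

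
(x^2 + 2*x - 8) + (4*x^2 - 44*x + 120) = 5*x^2 - 42*x + 112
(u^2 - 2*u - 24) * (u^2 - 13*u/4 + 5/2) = u^4 - 21*u^3/4 - 15*u^2 + 73*u - 60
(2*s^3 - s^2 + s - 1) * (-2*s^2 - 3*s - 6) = -4*s^5 - 4*s^4 - 11*s^3 + 5*s^2 - 3*s + 6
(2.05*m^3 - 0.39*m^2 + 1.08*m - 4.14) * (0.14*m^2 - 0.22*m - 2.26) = 0.287*m^5 - 0.5056*m^4 - 4.396*m^3 + 0.0642*m^2 - 1.53*m + 9.3564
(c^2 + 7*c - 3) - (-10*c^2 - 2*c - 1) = 11*c^2 + 9*c - 2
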